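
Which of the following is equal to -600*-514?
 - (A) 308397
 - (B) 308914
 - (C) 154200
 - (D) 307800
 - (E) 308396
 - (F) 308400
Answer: F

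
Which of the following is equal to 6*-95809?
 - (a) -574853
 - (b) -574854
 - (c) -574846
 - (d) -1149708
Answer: b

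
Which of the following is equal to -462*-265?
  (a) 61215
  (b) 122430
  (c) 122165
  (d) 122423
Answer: b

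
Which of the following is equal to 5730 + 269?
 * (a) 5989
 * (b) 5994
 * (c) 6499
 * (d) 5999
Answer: d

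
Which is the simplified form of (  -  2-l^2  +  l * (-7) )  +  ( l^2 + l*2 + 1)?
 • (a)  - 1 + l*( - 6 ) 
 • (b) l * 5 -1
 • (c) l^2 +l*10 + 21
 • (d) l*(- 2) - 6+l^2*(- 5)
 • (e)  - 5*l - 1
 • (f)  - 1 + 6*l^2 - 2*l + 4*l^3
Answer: e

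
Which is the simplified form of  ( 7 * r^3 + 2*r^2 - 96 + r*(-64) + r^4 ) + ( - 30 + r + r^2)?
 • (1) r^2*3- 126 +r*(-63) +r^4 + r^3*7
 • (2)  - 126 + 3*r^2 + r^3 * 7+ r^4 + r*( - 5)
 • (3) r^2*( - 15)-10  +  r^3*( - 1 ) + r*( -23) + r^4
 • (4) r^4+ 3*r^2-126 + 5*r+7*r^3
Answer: 1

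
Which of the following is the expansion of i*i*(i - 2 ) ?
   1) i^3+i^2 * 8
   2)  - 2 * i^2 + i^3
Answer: 2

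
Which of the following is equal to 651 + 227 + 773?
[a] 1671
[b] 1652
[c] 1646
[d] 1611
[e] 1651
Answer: e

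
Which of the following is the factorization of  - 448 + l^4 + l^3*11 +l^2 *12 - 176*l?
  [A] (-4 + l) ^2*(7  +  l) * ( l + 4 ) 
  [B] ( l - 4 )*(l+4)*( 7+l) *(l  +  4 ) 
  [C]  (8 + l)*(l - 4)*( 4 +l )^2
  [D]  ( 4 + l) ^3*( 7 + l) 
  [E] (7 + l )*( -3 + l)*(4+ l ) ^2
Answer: B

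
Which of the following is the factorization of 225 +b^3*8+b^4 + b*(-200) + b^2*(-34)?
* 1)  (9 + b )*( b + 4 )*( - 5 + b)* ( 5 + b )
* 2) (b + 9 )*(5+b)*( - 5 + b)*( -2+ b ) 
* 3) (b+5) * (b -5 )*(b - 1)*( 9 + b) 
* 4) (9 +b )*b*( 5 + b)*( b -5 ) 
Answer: 3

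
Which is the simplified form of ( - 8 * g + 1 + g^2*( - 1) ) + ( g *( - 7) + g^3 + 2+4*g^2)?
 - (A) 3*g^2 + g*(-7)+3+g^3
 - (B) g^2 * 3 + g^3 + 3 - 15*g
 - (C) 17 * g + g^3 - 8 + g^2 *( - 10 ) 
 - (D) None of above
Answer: B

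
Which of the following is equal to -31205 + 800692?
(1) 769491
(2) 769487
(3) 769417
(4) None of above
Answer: 2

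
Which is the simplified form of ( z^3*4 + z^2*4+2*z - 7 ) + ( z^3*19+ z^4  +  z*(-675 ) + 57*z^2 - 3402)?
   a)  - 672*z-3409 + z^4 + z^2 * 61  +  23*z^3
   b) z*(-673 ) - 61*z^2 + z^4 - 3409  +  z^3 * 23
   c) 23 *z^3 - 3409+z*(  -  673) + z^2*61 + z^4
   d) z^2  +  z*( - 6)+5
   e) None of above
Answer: c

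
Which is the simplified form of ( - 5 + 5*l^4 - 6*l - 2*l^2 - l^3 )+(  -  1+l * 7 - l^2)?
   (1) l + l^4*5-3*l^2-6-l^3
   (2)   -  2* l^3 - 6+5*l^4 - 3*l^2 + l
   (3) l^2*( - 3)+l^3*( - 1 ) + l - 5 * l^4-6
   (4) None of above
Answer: 1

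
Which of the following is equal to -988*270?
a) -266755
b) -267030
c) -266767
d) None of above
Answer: d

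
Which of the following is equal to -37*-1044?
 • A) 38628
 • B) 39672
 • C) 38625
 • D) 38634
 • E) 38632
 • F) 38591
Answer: A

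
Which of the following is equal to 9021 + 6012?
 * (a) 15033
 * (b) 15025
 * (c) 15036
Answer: a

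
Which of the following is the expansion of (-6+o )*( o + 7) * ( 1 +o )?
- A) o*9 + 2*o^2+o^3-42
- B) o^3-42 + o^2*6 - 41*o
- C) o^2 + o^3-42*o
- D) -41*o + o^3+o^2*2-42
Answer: D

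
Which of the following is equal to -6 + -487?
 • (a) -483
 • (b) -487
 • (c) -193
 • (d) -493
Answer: d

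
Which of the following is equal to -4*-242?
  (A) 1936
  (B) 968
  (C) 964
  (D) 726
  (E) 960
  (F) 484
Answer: B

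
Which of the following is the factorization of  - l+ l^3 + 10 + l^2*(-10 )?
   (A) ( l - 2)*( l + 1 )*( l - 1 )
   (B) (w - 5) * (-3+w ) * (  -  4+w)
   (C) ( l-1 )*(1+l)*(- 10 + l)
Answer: C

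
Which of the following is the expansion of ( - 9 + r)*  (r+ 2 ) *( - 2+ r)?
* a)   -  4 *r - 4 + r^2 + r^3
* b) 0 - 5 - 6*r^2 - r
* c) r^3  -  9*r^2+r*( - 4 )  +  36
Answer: c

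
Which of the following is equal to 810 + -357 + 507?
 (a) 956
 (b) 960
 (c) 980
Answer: b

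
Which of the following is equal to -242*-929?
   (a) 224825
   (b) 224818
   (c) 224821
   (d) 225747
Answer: b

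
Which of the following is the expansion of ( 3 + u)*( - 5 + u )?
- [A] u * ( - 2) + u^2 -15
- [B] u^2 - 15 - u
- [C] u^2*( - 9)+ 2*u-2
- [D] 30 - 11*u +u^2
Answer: A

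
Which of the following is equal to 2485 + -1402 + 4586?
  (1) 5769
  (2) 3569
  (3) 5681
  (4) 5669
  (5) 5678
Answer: 4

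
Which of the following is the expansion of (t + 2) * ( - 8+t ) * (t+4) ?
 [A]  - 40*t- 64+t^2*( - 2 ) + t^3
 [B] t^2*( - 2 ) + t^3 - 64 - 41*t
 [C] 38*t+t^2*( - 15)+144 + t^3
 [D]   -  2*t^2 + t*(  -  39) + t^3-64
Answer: A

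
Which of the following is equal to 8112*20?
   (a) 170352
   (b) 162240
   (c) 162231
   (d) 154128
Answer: b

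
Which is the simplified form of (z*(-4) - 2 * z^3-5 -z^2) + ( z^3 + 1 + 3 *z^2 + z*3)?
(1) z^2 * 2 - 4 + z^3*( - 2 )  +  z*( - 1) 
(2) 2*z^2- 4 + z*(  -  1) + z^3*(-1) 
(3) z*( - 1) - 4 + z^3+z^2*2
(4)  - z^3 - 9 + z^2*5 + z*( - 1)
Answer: 2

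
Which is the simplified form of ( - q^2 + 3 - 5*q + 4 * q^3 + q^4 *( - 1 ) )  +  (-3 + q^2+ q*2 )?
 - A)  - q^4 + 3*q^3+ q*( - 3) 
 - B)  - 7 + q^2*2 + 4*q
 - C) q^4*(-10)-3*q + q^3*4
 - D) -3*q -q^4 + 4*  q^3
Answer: D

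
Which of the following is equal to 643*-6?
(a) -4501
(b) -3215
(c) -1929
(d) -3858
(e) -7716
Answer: d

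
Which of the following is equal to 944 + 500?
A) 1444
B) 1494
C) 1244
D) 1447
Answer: A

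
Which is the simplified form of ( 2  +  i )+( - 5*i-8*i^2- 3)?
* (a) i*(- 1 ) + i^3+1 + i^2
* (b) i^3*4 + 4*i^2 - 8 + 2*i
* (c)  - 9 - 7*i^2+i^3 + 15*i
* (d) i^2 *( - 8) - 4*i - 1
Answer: d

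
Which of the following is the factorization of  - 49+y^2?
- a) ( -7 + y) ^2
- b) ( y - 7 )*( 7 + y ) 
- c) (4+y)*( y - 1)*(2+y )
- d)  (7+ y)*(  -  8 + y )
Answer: b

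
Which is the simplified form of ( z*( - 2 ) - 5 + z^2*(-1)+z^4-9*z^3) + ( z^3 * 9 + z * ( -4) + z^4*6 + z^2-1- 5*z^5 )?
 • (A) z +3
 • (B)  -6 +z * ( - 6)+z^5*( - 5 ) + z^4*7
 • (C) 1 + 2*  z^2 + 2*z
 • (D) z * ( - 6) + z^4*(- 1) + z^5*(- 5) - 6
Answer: B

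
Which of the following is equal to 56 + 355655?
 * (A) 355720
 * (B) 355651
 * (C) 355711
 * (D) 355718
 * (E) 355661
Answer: C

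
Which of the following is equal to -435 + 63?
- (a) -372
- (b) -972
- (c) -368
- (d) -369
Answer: a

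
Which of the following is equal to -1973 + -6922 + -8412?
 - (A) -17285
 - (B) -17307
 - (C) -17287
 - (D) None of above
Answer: B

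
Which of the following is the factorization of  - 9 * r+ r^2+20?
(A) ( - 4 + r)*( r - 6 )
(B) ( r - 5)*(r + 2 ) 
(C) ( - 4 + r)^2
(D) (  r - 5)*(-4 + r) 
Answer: D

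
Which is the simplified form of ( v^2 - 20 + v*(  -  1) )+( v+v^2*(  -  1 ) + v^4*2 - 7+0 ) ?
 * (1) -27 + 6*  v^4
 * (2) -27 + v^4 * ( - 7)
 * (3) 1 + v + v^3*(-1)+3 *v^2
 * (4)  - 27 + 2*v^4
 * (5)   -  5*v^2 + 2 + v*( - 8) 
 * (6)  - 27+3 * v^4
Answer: 4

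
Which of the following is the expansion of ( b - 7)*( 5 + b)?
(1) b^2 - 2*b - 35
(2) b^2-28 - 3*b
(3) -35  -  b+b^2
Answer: 1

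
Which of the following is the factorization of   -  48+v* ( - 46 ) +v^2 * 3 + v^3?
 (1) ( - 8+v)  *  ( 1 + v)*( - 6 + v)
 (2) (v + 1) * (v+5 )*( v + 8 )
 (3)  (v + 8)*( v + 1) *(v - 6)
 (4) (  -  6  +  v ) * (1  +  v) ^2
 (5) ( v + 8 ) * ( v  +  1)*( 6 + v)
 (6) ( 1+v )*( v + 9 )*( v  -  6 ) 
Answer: 3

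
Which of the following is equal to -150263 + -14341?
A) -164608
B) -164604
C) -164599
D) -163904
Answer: B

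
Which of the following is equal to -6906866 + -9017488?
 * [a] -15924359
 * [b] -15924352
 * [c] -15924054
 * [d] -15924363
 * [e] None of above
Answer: e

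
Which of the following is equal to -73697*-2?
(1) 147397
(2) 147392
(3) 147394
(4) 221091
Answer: 3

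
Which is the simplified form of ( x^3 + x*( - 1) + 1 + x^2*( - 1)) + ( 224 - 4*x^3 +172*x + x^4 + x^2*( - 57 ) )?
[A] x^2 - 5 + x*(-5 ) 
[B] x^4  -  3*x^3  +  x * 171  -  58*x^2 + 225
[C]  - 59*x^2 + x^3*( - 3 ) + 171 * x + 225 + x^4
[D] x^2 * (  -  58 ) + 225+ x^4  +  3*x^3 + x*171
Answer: B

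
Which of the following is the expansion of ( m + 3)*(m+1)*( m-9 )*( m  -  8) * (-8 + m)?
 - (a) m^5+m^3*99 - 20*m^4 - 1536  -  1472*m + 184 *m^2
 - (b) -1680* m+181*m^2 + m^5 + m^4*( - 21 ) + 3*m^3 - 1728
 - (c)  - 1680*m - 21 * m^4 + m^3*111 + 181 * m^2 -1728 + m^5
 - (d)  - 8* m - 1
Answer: c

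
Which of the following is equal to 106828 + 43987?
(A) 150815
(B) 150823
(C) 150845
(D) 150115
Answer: A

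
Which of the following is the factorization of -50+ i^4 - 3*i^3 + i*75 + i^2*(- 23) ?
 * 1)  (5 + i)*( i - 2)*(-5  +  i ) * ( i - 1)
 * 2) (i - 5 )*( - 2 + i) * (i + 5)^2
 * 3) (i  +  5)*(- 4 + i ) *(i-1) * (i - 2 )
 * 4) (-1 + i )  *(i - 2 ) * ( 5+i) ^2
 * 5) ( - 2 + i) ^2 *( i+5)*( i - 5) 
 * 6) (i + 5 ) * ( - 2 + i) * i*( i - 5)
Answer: 1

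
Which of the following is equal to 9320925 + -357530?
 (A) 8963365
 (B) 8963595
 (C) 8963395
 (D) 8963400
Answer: C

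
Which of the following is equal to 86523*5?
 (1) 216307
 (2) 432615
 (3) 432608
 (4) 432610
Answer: 2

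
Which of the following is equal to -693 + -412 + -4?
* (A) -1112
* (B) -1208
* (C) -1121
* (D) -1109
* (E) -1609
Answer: D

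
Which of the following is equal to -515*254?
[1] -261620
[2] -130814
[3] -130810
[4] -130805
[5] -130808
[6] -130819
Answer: 3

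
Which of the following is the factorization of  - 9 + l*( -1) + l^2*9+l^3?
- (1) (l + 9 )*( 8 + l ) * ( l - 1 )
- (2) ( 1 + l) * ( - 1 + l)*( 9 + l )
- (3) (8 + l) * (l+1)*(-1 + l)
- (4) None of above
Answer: 2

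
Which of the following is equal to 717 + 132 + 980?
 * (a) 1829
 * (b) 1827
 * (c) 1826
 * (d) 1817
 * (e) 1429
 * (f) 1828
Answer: a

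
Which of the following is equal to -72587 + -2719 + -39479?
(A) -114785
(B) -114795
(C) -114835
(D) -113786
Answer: A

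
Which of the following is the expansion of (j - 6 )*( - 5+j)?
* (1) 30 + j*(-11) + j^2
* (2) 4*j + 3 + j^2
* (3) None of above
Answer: 1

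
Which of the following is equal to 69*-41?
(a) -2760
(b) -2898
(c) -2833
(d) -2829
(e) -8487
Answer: d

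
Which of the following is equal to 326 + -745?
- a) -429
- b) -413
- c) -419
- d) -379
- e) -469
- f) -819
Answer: c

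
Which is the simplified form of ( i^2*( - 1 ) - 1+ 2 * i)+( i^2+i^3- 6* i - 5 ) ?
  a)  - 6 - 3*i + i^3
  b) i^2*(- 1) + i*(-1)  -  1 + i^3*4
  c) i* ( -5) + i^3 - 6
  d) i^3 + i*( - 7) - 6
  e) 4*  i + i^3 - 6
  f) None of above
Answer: f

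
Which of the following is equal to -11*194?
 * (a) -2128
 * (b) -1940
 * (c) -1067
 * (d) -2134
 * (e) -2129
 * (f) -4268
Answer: d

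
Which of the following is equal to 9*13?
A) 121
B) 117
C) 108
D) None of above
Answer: B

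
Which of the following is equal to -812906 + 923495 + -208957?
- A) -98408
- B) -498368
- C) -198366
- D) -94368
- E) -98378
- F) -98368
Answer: F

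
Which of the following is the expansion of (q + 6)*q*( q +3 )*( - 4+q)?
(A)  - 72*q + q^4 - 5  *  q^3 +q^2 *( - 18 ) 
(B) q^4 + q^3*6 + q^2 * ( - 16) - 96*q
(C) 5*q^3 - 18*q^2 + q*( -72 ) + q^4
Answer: C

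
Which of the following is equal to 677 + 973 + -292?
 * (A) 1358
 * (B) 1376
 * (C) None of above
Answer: A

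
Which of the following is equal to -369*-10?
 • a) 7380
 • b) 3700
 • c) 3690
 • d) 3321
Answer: c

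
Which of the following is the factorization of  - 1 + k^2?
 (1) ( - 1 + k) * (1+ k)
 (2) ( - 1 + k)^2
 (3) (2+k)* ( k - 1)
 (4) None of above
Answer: 1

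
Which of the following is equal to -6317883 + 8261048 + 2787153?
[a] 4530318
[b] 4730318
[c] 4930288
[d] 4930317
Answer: b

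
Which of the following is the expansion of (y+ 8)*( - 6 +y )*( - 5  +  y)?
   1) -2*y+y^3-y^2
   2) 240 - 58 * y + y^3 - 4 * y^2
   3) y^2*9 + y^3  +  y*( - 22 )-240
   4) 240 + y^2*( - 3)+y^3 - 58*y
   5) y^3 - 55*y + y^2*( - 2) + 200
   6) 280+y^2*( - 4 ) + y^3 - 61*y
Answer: 4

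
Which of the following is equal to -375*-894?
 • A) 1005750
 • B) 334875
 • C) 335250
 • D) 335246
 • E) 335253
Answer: C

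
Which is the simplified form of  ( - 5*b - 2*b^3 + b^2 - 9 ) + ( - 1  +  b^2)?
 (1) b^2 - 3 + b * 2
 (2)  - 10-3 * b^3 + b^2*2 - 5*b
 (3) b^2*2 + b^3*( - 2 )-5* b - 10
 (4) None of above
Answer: 3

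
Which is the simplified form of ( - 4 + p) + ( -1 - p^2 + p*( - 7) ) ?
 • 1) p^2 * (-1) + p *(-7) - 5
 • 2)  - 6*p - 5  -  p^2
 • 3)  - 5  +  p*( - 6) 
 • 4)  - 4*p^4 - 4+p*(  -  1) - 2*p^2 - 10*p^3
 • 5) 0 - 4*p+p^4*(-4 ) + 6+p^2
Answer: 2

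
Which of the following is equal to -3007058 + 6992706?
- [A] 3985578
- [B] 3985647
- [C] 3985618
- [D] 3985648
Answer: D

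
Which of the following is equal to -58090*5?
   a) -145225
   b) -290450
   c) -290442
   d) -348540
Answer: b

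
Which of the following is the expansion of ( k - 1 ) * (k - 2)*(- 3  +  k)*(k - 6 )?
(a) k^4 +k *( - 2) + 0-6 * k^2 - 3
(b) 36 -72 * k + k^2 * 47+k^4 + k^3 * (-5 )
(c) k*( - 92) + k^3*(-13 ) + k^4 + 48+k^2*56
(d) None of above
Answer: d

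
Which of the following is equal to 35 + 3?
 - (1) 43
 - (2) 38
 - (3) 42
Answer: 2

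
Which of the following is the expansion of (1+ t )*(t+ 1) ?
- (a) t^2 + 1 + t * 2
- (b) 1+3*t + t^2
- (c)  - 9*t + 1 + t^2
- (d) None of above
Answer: a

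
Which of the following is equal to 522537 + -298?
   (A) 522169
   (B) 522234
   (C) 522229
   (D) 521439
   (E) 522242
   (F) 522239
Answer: F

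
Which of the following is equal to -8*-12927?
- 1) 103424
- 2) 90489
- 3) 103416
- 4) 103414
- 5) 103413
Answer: 3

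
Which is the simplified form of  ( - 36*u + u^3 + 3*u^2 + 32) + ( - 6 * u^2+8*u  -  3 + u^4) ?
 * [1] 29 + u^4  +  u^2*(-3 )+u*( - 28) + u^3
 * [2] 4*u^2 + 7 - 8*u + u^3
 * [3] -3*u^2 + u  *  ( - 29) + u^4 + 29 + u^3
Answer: 1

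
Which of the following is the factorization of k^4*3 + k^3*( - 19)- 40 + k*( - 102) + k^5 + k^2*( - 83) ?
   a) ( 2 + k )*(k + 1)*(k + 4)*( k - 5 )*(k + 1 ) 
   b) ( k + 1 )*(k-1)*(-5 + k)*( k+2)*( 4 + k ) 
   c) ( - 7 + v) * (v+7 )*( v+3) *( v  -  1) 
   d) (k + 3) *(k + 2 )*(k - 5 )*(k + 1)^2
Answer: a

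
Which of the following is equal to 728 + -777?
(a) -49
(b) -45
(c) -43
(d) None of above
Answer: a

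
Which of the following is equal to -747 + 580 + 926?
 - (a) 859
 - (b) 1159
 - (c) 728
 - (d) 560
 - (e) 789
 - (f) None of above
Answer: f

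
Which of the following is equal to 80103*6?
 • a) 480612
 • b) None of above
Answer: b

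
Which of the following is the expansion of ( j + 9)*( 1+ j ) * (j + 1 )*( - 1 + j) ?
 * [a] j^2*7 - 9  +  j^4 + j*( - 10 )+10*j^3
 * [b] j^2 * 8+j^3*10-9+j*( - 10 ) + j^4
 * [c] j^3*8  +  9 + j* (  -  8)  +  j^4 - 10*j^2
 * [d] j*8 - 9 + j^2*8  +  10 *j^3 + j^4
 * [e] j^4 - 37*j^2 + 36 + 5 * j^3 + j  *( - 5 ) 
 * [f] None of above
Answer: b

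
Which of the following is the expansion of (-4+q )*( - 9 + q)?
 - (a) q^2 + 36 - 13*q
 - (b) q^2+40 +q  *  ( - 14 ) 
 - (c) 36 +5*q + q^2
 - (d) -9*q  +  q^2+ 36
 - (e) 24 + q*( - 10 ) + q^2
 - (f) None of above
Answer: a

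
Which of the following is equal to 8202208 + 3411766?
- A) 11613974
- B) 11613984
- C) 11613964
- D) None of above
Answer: A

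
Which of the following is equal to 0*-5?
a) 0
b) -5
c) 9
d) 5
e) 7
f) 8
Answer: a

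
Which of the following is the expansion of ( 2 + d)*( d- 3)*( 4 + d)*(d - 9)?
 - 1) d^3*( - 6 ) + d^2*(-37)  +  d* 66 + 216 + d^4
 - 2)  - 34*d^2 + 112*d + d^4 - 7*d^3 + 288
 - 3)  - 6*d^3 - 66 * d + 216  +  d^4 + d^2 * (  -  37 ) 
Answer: 1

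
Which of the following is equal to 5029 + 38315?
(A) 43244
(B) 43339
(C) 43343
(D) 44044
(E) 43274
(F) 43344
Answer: F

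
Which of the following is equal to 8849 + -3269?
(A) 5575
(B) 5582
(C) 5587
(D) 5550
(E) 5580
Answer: E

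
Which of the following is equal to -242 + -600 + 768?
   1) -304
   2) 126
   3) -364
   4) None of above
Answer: 4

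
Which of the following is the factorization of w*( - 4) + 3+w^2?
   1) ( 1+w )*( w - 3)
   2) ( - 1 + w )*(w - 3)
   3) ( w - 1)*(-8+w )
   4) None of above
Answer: 2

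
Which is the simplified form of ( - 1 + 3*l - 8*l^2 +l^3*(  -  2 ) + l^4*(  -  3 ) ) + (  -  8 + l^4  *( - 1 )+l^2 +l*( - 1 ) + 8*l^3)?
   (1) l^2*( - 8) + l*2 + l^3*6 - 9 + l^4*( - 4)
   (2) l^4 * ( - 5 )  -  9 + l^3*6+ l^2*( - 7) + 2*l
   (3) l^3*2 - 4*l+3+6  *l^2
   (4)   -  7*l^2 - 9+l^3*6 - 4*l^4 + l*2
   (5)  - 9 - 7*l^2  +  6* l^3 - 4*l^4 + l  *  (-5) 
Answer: 4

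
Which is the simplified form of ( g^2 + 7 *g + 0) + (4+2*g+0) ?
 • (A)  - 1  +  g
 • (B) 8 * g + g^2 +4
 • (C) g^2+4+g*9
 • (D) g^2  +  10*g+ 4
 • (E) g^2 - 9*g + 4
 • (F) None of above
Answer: C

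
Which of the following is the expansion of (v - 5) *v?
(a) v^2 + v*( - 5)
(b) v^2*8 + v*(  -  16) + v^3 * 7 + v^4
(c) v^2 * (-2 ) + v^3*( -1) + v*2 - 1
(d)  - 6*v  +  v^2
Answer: a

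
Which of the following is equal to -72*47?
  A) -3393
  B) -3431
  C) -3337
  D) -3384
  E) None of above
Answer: D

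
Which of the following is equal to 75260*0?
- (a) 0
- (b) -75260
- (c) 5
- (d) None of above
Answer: a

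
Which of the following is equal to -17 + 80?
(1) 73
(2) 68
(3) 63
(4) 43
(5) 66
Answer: 3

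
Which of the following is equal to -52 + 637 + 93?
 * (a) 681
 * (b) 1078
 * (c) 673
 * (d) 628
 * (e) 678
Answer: e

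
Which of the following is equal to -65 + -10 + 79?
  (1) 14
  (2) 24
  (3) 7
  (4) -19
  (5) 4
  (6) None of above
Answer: 5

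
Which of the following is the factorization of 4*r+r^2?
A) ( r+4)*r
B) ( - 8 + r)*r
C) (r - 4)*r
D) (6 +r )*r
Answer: A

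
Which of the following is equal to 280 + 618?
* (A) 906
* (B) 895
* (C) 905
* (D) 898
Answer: D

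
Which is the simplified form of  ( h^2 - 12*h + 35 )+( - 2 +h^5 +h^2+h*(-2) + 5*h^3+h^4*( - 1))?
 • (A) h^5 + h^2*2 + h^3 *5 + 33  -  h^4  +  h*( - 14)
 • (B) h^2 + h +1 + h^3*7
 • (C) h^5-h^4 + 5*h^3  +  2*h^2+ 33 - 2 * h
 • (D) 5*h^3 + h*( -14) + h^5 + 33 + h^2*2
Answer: A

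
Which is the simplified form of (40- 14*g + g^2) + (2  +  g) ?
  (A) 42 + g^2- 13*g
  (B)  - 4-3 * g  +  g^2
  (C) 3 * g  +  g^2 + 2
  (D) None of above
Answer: A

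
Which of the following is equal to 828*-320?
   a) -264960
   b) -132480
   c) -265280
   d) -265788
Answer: a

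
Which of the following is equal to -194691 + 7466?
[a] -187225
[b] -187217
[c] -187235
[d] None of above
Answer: a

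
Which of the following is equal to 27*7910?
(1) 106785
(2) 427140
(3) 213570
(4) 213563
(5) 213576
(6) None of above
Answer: 3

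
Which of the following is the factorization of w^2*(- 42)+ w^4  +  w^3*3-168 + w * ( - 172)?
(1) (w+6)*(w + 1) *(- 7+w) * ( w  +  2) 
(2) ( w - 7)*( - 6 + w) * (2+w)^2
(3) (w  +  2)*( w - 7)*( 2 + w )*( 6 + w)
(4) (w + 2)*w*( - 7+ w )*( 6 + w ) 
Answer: 3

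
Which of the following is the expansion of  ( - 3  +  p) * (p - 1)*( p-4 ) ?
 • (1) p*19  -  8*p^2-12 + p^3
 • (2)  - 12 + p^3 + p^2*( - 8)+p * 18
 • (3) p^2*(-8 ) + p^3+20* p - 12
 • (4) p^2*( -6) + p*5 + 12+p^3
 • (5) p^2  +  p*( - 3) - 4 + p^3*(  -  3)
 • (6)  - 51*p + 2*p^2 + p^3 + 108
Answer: 1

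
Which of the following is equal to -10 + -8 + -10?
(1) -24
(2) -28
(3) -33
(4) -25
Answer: 2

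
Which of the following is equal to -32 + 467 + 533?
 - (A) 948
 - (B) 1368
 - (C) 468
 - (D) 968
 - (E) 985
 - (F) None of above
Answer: D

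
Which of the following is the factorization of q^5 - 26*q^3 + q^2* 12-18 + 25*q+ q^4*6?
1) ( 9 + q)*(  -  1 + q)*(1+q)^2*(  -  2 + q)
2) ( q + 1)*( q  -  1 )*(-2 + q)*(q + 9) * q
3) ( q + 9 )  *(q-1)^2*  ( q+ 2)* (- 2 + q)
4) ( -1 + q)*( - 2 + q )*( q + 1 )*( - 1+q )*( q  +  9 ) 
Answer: 4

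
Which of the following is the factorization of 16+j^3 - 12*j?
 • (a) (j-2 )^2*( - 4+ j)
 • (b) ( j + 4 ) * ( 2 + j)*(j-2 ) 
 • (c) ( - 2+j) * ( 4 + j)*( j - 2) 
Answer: c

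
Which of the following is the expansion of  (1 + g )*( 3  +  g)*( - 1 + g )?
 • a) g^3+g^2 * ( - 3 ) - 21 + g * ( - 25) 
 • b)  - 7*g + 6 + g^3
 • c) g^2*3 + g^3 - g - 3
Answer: c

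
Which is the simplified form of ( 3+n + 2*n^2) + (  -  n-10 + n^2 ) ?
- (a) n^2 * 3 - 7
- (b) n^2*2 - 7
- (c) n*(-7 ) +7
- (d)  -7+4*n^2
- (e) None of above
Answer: a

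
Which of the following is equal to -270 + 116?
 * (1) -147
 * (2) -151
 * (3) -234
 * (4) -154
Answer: 4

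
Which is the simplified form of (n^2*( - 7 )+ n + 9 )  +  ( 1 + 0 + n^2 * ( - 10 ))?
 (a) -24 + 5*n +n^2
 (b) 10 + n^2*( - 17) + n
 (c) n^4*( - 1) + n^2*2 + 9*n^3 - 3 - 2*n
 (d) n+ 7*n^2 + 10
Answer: b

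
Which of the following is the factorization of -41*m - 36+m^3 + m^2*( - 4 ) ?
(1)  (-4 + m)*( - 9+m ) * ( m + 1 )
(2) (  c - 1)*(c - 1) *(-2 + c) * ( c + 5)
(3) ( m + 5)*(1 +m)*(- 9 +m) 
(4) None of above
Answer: 4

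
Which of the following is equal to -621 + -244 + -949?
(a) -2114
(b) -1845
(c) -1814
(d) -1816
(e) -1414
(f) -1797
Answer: c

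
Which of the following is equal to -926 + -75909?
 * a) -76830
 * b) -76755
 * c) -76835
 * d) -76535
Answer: c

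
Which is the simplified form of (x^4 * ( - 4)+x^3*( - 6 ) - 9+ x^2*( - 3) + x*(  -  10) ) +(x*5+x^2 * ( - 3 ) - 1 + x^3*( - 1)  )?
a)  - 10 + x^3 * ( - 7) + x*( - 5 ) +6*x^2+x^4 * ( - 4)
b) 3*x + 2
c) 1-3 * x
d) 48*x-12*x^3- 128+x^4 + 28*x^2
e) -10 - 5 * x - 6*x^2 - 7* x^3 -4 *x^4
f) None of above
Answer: e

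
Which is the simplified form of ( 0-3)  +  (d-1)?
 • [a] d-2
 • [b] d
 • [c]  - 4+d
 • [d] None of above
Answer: c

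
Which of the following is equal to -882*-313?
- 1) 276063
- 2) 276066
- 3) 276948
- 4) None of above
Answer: 2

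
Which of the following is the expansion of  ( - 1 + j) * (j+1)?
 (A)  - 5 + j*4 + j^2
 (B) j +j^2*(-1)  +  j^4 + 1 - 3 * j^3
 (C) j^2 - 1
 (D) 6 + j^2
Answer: C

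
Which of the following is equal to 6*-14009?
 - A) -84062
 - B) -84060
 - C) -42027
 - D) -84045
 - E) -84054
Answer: E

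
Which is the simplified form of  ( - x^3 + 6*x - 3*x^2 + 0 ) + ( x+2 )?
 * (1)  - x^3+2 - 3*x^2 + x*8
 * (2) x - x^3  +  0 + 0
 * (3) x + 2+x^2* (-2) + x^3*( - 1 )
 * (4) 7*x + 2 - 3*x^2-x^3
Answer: 4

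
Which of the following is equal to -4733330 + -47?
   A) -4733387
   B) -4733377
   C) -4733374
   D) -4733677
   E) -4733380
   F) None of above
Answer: B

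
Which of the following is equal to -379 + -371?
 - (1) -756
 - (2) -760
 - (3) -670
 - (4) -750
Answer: 4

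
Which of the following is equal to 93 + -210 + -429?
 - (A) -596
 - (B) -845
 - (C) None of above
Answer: C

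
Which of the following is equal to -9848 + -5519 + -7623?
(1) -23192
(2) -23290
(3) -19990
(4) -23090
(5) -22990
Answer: 5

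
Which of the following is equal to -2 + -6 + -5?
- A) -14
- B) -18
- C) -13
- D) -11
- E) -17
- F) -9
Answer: C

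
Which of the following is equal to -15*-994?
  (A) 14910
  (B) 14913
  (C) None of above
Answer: A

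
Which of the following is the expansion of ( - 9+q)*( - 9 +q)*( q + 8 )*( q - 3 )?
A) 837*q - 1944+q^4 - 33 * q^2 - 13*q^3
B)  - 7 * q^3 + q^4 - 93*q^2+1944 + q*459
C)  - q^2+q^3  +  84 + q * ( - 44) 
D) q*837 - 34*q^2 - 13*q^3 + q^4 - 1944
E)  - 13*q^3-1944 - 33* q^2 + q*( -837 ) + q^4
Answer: A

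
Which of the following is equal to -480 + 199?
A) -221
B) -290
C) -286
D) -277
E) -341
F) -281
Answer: F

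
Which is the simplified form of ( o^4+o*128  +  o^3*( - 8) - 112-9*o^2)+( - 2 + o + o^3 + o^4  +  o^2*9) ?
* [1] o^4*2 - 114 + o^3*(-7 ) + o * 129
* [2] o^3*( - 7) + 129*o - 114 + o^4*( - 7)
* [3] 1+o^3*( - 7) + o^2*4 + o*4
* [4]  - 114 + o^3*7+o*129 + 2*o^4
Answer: 1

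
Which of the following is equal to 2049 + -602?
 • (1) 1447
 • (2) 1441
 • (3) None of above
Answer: 1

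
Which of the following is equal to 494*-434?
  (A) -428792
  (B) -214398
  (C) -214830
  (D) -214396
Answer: D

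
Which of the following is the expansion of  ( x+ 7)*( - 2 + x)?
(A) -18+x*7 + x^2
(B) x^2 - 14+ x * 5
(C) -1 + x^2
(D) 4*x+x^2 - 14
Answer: B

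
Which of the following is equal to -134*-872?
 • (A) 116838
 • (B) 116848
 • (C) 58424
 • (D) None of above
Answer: B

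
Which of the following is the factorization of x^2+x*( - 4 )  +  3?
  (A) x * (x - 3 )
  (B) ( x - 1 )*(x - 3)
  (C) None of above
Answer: B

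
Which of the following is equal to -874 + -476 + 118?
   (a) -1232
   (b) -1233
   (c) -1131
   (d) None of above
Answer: a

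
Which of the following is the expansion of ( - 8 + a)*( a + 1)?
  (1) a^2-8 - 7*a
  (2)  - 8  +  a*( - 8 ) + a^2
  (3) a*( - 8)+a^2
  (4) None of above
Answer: 1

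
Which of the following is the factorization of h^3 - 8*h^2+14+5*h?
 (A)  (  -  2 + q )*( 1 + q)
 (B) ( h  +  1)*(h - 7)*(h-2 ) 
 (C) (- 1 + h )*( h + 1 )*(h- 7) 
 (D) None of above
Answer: B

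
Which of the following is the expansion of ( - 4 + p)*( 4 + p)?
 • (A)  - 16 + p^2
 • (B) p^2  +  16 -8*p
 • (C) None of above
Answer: A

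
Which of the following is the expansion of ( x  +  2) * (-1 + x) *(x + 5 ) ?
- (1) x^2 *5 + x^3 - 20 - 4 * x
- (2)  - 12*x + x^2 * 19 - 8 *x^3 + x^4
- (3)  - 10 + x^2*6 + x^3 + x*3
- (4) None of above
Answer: 3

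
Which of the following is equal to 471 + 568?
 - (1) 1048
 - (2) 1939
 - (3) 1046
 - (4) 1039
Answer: 4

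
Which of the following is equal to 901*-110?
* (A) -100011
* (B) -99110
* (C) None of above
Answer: B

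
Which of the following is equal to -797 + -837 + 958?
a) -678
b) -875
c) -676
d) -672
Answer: c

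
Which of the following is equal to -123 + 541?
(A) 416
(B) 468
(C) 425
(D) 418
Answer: D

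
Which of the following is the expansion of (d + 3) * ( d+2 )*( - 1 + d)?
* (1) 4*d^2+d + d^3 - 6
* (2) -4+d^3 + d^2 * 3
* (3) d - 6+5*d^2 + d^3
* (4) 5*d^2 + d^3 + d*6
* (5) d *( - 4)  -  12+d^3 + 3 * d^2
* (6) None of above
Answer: 1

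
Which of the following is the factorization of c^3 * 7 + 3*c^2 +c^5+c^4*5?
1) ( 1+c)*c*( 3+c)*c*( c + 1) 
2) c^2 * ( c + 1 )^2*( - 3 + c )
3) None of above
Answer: 1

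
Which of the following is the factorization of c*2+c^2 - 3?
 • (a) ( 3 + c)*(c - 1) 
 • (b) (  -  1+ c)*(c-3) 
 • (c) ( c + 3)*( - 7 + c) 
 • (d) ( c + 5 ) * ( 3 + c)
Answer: a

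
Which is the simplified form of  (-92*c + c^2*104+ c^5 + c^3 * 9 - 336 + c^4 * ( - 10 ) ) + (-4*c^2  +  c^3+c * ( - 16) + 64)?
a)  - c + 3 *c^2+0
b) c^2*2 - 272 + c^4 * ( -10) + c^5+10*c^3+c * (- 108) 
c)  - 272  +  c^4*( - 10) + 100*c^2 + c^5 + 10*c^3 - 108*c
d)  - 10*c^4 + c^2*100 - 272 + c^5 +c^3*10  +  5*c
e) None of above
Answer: c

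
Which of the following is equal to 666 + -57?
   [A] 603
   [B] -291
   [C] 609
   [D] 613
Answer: C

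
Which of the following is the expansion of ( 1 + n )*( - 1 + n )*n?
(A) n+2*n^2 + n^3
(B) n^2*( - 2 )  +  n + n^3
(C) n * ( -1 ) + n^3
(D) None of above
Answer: C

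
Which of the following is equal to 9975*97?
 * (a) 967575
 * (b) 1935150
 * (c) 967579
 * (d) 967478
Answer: a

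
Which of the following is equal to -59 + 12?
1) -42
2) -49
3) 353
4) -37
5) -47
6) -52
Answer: 5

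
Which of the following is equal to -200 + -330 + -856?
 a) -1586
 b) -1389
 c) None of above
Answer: c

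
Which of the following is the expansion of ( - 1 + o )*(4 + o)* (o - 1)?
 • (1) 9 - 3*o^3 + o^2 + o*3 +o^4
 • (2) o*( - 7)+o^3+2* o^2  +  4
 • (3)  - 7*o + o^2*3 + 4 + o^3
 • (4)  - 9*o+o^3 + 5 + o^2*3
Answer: 2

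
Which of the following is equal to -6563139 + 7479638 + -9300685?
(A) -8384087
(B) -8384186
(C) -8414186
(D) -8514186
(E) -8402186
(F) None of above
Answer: B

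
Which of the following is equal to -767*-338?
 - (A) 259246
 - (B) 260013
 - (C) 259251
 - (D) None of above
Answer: A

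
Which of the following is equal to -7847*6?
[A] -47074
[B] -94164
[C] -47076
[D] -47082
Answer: D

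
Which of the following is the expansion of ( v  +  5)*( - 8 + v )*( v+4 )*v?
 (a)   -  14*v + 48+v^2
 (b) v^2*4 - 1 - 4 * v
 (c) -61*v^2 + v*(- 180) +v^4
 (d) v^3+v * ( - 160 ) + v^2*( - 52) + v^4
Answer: d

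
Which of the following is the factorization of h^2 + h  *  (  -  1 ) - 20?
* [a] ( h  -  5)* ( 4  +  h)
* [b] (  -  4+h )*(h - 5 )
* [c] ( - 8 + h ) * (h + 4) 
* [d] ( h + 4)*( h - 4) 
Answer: a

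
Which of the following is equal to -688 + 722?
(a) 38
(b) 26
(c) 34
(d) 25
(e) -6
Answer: c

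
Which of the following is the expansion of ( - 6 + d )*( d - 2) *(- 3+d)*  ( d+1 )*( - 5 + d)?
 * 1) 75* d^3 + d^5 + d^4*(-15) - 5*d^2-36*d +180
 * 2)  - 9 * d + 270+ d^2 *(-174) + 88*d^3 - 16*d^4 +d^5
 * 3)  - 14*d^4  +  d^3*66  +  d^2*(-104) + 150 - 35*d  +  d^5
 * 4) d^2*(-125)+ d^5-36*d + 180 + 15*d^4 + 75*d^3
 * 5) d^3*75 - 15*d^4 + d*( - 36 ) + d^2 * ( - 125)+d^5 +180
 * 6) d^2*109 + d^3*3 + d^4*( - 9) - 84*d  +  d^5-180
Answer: 5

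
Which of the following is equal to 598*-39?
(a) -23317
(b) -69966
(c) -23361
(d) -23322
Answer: d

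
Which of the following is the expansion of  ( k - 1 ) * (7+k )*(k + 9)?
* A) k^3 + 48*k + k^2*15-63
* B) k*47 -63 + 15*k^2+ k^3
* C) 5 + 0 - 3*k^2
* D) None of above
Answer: B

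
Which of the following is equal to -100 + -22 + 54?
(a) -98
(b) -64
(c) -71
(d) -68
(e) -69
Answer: d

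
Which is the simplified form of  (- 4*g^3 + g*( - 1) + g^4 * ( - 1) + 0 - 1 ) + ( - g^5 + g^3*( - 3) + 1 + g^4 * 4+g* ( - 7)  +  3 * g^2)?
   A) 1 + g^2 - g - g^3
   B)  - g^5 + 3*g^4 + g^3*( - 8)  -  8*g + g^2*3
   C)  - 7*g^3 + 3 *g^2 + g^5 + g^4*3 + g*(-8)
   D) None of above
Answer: D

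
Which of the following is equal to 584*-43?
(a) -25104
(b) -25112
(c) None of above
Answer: b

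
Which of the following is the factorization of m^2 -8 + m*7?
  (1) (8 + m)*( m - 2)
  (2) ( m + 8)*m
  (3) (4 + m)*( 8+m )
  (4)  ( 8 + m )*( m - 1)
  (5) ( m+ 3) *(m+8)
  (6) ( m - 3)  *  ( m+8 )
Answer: 4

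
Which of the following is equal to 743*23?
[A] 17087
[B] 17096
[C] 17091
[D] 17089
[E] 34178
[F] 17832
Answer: D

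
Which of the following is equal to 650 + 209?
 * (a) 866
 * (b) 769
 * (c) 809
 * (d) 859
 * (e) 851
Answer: d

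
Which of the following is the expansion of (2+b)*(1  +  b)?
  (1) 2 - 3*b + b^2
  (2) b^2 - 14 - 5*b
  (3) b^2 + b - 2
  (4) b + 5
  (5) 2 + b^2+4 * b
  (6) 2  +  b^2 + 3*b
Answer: 6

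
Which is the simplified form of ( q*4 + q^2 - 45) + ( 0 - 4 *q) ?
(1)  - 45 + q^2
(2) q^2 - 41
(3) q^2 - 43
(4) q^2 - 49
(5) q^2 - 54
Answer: 1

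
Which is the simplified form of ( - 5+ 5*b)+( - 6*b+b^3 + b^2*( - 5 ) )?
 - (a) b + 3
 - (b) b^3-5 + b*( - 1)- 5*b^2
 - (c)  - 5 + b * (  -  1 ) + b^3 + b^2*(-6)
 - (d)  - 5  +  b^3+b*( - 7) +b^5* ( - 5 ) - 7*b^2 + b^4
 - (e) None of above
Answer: b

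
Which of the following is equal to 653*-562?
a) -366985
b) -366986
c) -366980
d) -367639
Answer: b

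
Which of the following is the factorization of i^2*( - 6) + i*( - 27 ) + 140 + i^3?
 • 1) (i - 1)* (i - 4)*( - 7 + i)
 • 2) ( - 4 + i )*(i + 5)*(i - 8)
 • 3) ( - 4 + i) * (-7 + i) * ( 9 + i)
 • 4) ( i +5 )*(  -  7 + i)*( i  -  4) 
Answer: 4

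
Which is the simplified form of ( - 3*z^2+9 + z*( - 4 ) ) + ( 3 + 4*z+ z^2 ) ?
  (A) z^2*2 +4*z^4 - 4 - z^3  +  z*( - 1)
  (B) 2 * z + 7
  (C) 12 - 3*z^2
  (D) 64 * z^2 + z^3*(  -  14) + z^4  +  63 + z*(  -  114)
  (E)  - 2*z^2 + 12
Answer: E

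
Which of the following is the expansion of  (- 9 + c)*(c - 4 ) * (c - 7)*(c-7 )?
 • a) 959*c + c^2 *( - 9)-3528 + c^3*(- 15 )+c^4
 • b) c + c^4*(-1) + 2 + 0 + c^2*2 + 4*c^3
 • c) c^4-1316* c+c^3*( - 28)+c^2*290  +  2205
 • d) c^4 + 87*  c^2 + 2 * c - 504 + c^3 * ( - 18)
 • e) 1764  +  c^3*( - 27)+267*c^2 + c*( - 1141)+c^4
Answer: e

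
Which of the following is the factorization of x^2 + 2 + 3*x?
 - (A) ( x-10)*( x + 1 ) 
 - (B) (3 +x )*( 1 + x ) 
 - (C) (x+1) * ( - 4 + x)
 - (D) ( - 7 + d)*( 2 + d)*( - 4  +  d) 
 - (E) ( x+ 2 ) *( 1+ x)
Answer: E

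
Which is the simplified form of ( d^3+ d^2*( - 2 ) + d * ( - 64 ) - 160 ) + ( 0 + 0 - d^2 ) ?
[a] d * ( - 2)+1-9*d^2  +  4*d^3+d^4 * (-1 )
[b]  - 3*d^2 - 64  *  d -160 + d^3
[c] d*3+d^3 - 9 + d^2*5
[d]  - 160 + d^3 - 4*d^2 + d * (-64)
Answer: b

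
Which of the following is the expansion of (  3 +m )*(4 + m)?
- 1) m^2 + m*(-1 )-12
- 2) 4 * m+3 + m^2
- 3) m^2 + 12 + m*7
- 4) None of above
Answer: 3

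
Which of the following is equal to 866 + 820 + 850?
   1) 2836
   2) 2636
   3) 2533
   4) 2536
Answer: 4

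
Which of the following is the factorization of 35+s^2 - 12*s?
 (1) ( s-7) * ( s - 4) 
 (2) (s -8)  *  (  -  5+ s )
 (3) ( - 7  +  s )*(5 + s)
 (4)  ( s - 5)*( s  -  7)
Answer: 4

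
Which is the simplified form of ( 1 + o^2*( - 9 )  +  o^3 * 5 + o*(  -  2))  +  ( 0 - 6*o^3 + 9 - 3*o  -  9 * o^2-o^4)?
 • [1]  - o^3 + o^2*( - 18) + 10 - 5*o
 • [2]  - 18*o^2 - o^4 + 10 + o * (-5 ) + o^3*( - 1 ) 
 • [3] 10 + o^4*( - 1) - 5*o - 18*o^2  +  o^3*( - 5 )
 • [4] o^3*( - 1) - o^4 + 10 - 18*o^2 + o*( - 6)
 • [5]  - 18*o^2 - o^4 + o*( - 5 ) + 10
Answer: 2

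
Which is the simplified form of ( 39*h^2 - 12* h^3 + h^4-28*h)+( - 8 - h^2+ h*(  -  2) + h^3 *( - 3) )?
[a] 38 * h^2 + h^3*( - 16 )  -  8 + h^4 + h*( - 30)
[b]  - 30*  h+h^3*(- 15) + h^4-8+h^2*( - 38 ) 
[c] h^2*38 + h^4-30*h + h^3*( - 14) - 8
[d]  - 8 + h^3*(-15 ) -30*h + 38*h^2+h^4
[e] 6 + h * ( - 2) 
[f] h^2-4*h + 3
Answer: d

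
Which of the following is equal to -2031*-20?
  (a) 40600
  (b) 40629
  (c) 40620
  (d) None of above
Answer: c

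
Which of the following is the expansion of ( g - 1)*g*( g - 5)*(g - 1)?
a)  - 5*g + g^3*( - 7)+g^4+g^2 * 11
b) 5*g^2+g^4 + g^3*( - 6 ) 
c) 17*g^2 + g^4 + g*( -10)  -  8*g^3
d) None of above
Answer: a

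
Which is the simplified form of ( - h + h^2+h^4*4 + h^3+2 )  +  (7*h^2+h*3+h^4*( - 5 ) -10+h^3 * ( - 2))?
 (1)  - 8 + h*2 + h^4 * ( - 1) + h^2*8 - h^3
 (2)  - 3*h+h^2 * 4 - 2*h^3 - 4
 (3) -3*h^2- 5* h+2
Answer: 1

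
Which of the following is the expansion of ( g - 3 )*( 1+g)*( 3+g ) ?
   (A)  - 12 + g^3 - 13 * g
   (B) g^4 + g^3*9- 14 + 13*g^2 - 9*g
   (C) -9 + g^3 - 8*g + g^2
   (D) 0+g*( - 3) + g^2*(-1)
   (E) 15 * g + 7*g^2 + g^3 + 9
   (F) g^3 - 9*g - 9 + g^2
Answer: F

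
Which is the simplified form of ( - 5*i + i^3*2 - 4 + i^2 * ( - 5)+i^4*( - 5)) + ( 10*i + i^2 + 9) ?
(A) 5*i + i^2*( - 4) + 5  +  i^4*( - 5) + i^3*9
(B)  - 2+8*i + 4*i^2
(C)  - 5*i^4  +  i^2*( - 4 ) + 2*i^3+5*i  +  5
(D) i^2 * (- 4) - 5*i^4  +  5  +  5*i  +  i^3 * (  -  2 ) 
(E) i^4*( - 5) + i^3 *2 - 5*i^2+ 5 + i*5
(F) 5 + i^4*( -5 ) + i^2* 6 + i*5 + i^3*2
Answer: C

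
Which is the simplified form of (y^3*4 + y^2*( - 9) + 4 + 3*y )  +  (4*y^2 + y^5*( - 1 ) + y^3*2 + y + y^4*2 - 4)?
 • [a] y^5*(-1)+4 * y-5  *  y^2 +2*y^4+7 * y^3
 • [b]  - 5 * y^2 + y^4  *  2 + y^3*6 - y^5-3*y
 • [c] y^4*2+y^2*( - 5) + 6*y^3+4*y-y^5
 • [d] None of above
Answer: c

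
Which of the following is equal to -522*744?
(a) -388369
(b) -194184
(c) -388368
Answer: c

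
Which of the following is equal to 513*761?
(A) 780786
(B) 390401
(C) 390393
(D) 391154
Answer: C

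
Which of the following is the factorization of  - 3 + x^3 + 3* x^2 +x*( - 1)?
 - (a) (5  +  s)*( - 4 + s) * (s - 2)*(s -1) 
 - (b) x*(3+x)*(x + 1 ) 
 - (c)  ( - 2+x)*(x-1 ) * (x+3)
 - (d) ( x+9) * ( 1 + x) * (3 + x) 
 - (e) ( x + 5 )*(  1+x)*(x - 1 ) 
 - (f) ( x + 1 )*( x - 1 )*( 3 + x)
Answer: f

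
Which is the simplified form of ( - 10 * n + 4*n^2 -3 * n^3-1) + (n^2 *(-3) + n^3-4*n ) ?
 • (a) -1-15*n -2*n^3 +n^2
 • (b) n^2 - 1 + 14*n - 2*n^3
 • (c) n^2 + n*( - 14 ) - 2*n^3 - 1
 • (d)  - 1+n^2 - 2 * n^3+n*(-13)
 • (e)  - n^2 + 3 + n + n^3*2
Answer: c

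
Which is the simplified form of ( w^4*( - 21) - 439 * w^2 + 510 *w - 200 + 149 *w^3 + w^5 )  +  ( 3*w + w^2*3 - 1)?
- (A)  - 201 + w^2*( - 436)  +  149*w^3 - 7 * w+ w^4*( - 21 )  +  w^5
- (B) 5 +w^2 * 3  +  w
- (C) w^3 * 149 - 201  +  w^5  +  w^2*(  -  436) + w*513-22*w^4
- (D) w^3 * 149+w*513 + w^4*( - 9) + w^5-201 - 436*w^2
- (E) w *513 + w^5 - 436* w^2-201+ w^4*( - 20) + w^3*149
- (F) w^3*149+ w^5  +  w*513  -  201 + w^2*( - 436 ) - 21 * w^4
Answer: F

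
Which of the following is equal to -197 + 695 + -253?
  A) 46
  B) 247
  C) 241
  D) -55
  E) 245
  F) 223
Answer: E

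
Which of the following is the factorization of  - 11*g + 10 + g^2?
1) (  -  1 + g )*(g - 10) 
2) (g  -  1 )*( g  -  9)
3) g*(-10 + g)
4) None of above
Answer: 1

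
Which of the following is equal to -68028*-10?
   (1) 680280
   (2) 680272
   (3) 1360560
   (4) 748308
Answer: 1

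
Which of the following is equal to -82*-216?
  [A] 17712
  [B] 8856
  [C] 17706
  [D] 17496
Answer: A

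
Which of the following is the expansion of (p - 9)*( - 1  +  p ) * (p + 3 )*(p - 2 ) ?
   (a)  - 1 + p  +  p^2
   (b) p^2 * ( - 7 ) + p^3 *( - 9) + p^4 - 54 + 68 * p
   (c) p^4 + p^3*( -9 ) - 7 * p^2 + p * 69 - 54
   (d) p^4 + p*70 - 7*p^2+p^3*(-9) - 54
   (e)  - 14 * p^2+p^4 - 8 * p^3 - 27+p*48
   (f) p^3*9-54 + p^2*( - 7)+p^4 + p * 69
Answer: c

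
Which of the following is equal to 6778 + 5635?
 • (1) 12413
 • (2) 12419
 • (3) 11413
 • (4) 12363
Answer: 1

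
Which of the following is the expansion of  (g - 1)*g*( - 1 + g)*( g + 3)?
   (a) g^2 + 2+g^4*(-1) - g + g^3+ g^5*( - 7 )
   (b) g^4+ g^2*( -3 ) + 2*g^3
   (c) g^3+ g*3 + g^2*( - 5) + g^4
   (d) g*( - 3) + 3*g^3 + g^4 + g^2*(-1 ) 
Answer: c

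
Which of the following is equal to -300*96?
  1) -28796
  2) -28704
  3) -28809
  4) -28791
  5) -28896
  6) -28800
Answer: 6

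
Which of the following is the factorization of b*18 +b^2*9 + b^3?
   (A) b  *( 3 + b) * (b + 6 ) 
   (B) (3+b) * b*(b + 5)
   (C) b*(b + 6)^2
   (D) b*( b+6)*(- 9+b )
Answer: A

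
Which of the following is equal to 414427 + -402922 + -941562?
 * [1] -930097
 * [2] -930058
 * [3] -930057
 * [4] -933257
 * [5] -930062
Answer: 3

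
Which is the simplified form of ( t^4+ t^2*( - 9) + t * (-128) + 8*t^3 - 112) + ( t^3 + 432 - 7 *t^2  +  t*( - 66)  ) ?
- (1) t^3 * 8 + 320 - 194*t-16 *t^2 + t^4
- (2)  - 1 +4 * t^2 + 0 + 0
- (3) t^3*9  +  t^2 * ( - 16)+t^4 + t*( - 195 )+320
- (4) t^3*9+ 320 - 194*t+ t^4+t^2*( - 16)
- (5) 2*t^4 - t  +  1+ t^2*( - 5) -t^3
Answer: 4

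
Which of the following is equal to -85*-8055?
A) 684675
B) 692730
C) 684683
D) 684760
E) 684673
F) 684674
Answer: A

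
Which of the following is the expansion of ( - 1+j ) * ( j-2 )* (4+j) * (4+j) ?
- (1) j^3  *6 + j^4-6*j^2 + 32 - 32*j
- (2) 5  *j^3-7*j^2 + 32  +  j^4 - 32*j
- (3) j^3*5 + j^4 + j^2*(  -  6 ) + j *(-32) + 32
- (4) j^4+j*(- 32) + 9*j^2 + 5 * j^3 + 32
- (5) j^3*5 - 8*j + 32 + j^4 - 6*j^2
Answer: 3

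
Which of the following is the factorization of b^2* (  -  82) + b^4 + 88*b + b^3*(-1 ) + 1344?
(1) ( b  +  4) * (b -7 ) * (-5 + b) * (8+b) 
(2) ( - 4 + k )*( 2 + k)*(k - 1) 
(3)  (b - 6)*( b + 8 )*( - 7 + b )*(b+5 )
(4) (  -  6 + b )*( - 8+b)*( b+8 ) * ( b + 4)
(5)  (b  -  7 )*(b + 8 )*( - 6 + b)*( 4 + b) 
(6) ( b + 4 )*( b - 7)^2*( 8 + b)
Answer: 5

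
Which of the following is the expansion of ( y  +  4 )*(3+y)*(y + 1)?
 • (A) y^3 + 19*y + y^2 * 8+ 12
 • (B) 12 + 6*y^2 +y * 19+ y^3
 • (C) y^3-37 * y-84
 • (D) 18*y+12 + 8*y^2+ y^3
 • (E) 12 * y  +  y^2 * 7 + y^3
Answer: A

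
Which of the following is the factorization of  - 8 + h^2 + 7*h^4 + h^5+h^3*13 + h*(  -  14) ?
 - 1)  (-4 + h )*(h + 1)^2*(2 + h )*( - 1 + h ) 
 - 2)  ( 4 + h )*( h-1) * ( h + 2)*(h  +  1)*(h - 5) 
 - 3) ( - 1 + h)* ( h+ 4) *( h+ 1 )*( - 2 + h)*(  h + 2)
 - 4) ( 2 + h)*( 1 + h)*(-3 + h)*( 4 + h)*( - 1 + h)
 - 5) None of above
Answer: 5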